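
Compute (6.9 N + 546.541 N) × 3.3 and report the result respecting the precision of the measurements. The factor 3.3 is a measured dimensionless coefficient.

6.9 N + 546.541 N = 553.441 N; the sum is limited to 1 decimal place (4 s.f.).
Carrying full precision, 553.441 × 3.3 = 1826.3553 N; 3.3 has 2 s.f., so the result keeps min(4, 2) = 2 s.f.
Rounded to 2 significant figures: 1.8 × 10³ N.

1.8 × 10³ N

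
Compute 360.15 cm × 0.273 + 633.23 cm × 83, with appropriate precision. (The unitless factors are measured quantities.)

360.15 × 0.273 = 98.32095 → 98.3 cm (3 s.f., last digit at the 10^-1 place).
633.23 × 83 = 52558.09 → 5.3 × 10^4 cm (2 s.f., last digit at the 10^3 place).
Sum: 52656.41095 cm; keep the coarser place, 10^3.
Result: 5.3 × 10^4 cm.

5.3 × 10^4 cm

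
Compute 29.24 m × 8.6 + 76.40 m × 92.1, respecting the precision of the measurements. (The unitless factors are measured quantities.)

29.24 × 8.6 = 251.464 → 2.5 × 10^2 m (2 s.f., last digit at the 10^1 place).
76.40 × 92.1 = 7036.44 → 7.04 × 10^3 m (3 s.f., last digit at the 10^1 place).
Sum: 7287.904 m; keep the coarser place, 10^1.
Result: 7.29 × 10^3 m.

7.29 × 10^3 m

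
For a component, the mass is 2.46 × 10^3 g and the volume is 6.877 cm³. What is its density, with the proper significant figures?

3.58 × 10^2 g/cm³

density = 2.46 × 10^3 g ÷ 6.877 cm³ = 357.714119529… g/cm³.
2.46 × 10^3 has 3 significant figures; 6.877 has 4.
Division/multiplication keeps the fewest: 3 significant figures.
Rounded: 3.58 × 10^2 g/cm³.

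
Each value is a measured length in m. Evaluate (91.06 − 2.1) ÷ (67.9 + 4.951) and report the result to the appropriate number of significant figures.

1.22

91.06 − 2.1 = 88.96, limited to 1 d.p. → 3 s.f.; 67.9 + 4.951 = 72.851, limited to 1 d.p. → 3 s.f.
Carrying full precision, 88.96 ÷ 72.851 = 1.22112256524…; keep min(3, 3) = 3 s.f.
Rounded to 3 significant figures: 1.22.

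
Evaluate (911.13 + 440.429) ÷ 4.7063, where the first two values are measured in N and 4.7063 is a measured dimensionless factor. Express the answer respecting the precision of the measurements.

287.18 N

911.13 N + 440.429 N = 1351.559 N; the sum is limited to 2 decimal places (6 s.f.).
Carrying full precision, 1351.559 ÷ 4.7063 = 287.180800204… N; 4.7063 has 5 s.f., so the result keeps min(6, 5) = 5 s.f.
Rounded to 5 significant figures: 287.18 N.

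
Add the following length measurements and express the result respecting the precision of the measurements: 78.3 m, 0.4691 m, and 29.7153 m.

108.5 m

78.3 m + 0.4691 m + 29.7153 m = 108.4844 m.
Addition/subtraction keeps the fewest decimal places: 78.3 → 1 decimal place, 0.4691 → 4 decimal places, 29.7153 → 4 decimal places; limit is 1.
Rounded to 1 decimal place: 108.5 m.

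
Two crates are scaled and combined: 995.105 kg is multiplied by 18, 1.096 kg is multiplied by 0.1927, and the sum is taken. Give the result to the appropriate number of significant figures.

995.105 × 18 = 17911.89 → 1.8 × 10⁴ kg (2 s.f., last digit at the 10^3 place).
1.096 × 0.1927 = 0.2111992 → 0.2112 kg (4 s.f., last digit at the 10^-4 place).
Sum: 17912.1011992 kg; keep the coarser place, 10^3.
Result: 1.8 × 10⁴ kg.

1.8 × 10⁴ kg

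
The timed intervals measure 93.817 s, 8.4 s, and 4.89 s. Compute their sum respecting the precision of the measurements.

107.1 s

93.817 s + 8.4 s + 4.89 s = 107.107 s.
Addition/subtraction keeps the fewest decimal places: 93.817 → 3 decimal places, 8.4 → 1 decimal place, 4.89 → 2 decimal places; limit is 1.
Rounded to 1 decimal place: 107.1 s.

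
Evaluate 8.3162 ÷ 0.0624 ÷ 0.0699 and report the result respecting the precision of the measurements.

8.3162 ÷ 0.0624 ÷ 0.0699 = 1906.61567807…
Multiplication/division keeps the fewest significant figures: 8.3162 → 5 s.f., 0.0624 → 3 s.f., 0.0699 → 3 s.f.; limit is 3.
Rounded to 3 significant figures: 1.91 × 10³.

1.91 × 10³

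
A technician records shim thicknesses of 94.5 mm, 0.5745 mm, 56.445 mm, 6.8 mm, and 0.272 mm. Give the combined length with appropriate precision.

94.5 mm + 0.5745 mm + 56.445 mm + 6.8 mm + 0.272 mm = 158.5915 mm.
Addition/subtraction keeps the fewest decimal places: 94.5 → 1 decimal place, 0.5745 → 4 decimal places, 56.445 → 3 decimal places, 6.8 → 1 decimal place, 0.272 → 3 decimal places; limit is 1.
Rounded to 1 decimal place: 158.6 mm.

158.6 mm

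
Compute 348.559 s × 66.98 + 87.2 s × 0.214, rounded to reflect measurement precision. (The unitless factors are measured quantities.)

2.337 × 10^4 s

348.559 × 66.98 = 23346.48182 → 2.335 × 10^4 s (4 s.f., last digit at the 10^1 place).
87.2 × 0.214 = 18.6608 → 18.7 s (3 s.f., last digit at the 10^-1 place).
Sum: 23365.14262 s; keep the coarser place, 10^1.
Result: 2.337 × 10^4 s.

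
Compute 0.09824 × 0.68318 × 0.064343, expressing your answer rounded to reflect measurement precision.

0.004318

0.09824 × 0.68318 × 0.064343 = 0.0043184192567…
Multiplication/division keeps the fewest significant figures: 0.09824 → 4 s.f., 0.68318 → 5 s.f., 0.064343 → 5 s.f.; limit is 4.
Rounded to 4 significant figures: 0.004318.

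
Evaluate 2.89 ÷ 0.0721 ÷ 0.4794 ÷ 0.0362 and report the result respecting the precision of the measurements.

2.31 × 10³

2.89 ÷ 0.0721 ÷ 0.4794 ÷ 0.0362 = 2309.7021457…
Multiplication/division keeps the fewest significant figures: 2.89 → 3 s.f., 0.0721 → 3 s.f., 0.4794 → 4 s.f., 0.0362 → 3 s.f.; limit is 3.
Rounded to 3 significant figures: 2.31 × 10³.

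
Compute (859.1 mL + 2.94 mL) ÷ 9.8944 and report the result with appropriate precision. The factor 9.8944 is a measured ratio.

87.12 mL

859.1 mL + 2.94 mL = 862.04 mL; the sum is limited to 1 decimal place (4 s.f.).
Carrying full precision, 862.04 ÷ 9.8944 = 87.1240297542… mL; 9.8944 has 5 s.f., so the result keeps min(4, 5) = 4 s.f.
Rounded to 4 significant figures: 87.12 mL.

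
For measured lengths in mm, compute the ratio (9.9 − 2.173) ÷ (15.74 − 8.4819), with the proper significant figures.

1.1

9.9 − 2.173 = 7.727, limited to 1 d.p. → 2 s.f.; 15.74 − 8.4819 = 7.2581, limited to 2 d.p. → 3 s.f.
Carrying full precision, 7.727 ÷ 7.2581 = 1.06460368416…; keep min(2, 3) = 2 s.f.
Rounded to 2 significant figures: 1.1.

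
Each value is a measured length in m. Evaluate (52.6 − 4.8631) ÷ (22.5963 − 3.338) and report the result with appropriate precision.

2.48

52.6 − 4.8631 = 47.7369, limited to 1 d.p. → 3 s.f.; 22.5963 − 3.338 = 19.2583, limited to 3 d.p. → 5 s.f.
Carrying full precision, 47.7369 ÷ 19.2583 = 2.47877019259…; keep min(3, 5) = 3 s.f.
Rounded to 3 significant figures: 2.48.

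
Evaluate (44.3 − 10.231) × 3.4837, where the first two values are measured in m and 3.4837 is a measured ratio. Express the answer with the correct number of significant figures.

119 m

44.3 m − 10.231 m = 34.069 m; the difference is limited to 1 decimal place (3 s.f.).
Carrying full precision, 34.069 × 3.4837 = 118.6861753 m; 3.4837 has 5 s.f., so the result keeps min(3, 5) = 3 s.f.
Rounded to 3 significant figures: 119 m.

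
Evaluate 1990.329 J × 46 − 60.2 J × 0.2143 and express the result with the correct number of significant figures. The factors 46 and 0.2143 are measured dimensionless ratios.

1990.329 × 46 = 91555.134 → 9.2 × 10⁴ J (2 s.f., last digit at the 10^3 place).
60.2 × 0.2143 = 12.90086 → 12.9 J (3 s.f., last digit at the 10^-1 place).
Difference: 91542.23314 J; keep the coarser place, 10^3.
Result: 9.2 × 10⁴ J.

9.2 × 10⁴ J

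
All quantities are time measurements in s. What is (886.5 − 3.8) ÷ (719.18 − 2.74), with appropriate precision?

886.5 − 3.8 = 882.7, limited to 1 d.p. → 4 s.f.; 719.18 − 2.74 = 716.44, limited to 2 d.p. → 5 s.f.
Carrying full precision, 882.7 ÷ 716.44 = 1.23206409469…; keep min(4, 5) = 4 s.f.
Rounded to 4 significant figures: 1.232.

1.232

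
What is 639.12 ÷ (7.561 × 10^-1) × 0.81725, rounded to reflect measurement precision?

690.8

639.12 ÷ (7.561 × 10^-1) × 0.81725 = 690.80917868…
Multiplication/division keeps the fewest significant figures: 639.12 → 5 s.f., 7.561 × 10^-1 → 4 s.f., 0.81725 → 5 s.f.; limit is 4.
Rounded to 4 significant figures: 690.8.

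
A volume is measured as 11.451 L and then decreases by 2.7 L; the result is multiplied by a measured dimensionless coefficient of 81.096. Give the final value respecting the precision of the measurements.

7.1 × 10² L

11.451 L − 2.7 L = 8.751 L; the difference is limited to 1 decimal place (2 s.f.).
Carrying full precision, 8.751 × 81.096 = 709.671096 L; 81.096 has 5 s.f., so the result keeps min(2, 5) = 2 s.f.
Rounded to 2 significant figures: 7.1 × 10² L.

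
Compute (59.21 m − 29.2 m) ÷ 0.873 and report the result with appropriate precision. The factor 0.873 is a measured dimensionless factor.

34.4 m

59.21 m − 29.2 m = 30.01 m; the difference is limited to 1 decimal place (3 s.f.).
Carrying full precision, 30.01 ÷ 0.873 = 34.3757159221… m; 0.873 has 3 s.f., so the result keeps min(3, 3) = 3 s.f.
Rounded to 3 significant figures: 34.4 m.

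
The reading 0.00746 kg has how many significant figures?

0.00746: leading zeros are not significant.

3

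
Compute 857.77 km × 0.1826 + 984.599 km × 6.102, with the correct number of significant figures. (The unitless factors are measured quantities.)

857.77 × 0.1826 = 156.628802 → 156.6 km (4 s.f., last digit at the 10^-1 place).
984.599 × 6.102 = 6008.023098 → 6008 km (4 s.f., last digit at the 10^0 place).
Sum: 6164.6519 km; keep the coarser place, 10^0.
Result: 6.165 × 10^3 km.

6.165 × 10^3 km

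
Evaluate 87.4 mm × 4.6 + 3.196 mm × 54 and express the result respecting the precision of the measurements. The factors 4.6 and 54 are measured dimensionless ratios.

87.4 × 4.6 = 402.04 → 4.0 × 10^2 mm (2 s.f., last digit at the 10^1 place).
3.196 × 54 = 172.584 → 1.7 × 10^2 mm (2 s.f., last digit at the 10^1 place).
Sum: 574.624 mm; keep the coarser place, 10^1.
Result: 5.7 × 10^2 mm.

5.7 × 10^2 mm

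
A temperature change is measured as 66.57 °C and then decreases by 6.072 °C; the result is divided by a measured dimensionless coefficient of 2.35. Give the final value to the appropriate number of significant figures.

25.7 °C

66.57 °C − 6.072 °C = 60.498 °C; the difference is limited to 2 decimal places (4 s.f.).
Carrying full precision, 60.498 ÷ 2.35 = 25.7438297872… °C; 2.35 has 3 s.f., so the result keeps min(4, 3) = 3 s.f.
Rounded to 3 significant figures: 25.7 °C.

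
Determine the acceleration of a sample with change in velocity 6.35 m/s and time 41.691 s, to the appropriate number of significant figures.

0.152 m/s²

acceleration = 6.35 m/s ÷ 41.691 s = 0.152311050347… m/s².
6.35 has 3 significant figures; 41.691 has 5.
Division/multiplication keeps the fewest: 3 significant figures.
Rounded: 0.152 m/s².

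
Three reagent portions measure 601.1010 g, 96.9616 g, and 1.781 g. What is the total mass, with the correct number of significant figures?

699.844 g

601.1010 g + 96.9616 g + 1.781 g = 699.8436 g.
Addition/subtraction keeps the fewest decimal places: 601.1010 → 4 decimal places, 96.9616 → 4 decimal places, 1.781 → 3 decimal places; limit is 3.
Rounded to 3 decimal places: 699.844 g.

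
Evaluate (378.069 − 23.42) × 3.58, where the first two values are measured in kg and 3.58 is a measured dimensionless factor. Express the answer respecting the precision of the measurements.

378.069 kg − 23.42 kg = 354.649 kg; the difference is limited to 2 decimal places (5 s.f.).
Carrying full precision, 354.649 × 3.58 = 1269.64342 kg; 3.58 has 3 s.f., so the result keeps min(5, 3) = 3 s.f.
Rounded to 3 significant figures: 1.27 × 10^3 kg.

1.27 × 10^3 kg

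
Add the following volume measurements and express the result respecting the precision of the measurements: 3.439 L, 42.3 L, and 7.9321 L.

53.7 L

3.439 L + 42.3 L + 7.9321 L = 53.6711 L.
Addition/subtraction keeps the fewest decimal places: 3.439 → 3 decimal places, 42.3 → 1 decimal place, 7.9321 → 4 decimal places; limit is 1.
Rounded to 1 decimal place: 53.7 L.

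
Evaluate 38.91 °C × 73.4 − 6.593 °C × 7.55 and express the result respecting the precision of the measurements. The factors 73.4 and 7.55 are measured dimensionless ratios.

2.81 × 10^3 °C

38.91 × 73.4 = 2855.994 → 2.86 × 10^3 °C (3 s.f., last digit at the 10^1 place).
6.593 × 7.55 = 49.77715 → 49.8 °C (3 s.f., last digit at the 10^-1 place).
Difference: 2806.21685 °C; keep the coarser place, 10^1.
Result: 2.81 × 10^3 °C.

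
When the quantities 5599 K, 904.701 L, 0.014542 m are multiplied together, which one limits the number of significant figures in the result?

5599 K → 4 s.f.; 904.701 L → 6 s.f.; 0.014542 m → 5 s.f.
The fewest is 4 significant figures, from 5599 K.

5599 K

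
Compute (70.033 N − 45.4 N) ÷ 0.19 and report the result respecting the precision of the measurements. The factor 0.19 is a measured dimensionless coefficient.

70.033 N − 45.4 N = 24.633 N; the difference is limited to 1 decimal place (3 s.f.).
Carrying full precision, 24.633 ÷ 0.19 = 129.647368421… N; 0.19 has 2 s.f., so the result keeps min(3, 2) = 2 s.f.
Rounded to 2 significant figures: 1.3 × 10^2 N.

1.3 × 10^2 N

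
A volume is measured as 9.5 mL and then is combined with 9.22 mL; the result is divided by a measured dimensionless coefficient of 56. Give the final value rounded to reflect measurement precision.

9.5 mL + 9.22 mL = 18.72 mL; the sum is limited to 1 decimal place (3 s.f.).
Carrying full precision, 18.72 ÷ 56 = 0.334285714286… mL; 56 has 2 s.f., so the result keeps min(3, 2) = 2 s.f.
Rounded to 2 significant figures: 0.33 mL.

0.33 mL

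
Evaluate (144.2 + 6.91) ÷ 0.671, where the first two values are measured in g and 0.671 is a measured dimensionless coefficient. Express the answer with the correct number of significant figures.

144.2 g + 6.91 g = 151.11 g; the sum is limited to 1 decimal place (4 s.f.).
Carrying full precision, 151.11 ÷ 0.671 = 225.20119225… g; 0.671 has 3 s.f., so the result keeps min(4, 3) = 3 s.f.
Rounded to 3 significant figures: 225 g.

225 g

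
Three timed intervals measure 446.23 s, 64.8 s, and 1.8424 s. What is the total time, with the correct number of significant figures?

446.23 s + 64.8 s + 1.8424 s = 512.8724 s.
Addition/subtraction keeps the fewest decimal places: 446.23 → 2 decimal places, 64.8 → 1 decimal place, 1.8424 → 4 decimal places; limit is 1.
Rounded to 1 decimal place: 5.129 × 10² s.

5.129 × 10² s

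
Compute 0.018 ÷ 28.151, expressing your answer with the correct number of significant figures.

0.018 ÷ 28.151 = 0.000639408901993…
Multiplication/division keeps the fewest significant figures: 0.018 → 2 s.f., 28.151 → 5 s.f.; limit is 2.
Rounded to 2 significant figures: 6.4 × 10^-4.

6.4 × 10^-4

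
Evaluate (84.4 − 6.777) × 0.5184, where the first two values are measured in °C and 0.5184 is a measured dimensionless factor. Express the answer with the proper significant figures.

84.4 °C − 6.777 °C = 77.623 °C; the difference is limited to 1 decimal place (3 s.f.).
Carrying full precision, 77.623 × 0.5184 = 40.2397632 °C; 0.5184 has 4 s.f., so the result keeps min(3, 4) = 3 s.f.
Rounded to 3 significant figures: 40.2 °C.

40.2 °C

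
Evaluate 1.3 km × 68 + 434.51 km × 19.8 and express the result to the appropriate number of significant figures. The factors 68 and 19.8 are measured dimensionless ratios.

8.69 × 10³ km

1.3 × 68 = 88.4 → 88 km (2 s.f., last digit at the 10^0 place).
434.51 × 19.8 = 8603.298 → 8.60 × 10³ km (3 s.f., last digit at the 10^1 place).
Sum: 8691.698 km; keep the coarser place, 10^1.
Result: 8.69 × 10³ km.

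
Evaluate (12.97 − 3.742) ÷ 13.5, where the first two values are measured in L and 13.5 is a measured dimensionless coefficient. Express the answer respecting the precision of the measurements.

12.97 L − 3.742 L = 9.228 L; the difference is limited to 2 decimal places (3 s.f.).
Carrying full precision, 9.228 ÷ 13.5 = 0.683555555556… L; 13.5 has 3 s.f., so the result keeps min(3, 3) = 3 s.f.
Rounded to 3 significant figures: 0.684 L.

0.684 L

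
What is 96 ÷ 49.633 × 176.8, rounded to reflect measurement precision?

3.4 × 10^2

96 ÷ 49.633 × 176.8 = 341.966030665…
Multiplication/division keeps the fewest significant figures: 96 → 2 s.f., 49.633 → 5 s.f., 176.8 → 4 s.f.; limit is 2.
Rounded to 2 significant figures: 3.4 × 10^2.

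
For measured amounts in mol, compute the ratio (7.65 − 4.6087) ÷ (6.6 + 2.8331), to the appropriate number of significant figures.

7.65 − 4.6087 = 3.0413, limited to 2 d.p. → 3 s.f.; 6.6 + 2.8331 = 9.4331, limited to 1 d.p. → 2 s.f.
Carrying full precision, 3.0413 ÷ 9.4331 = 0.322407268024…; keep min(3, 2) = 2 s.f.
Rounded to 2 significant figures: 0.32.

0.32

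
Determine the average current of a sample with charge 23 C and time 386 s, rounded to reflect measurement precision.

average current = 23 C ÷ 386 s = 0.059585492228… A.
23 has 2 significant figures; 386 has 3.
Division/multiplication keeps the fewest: 2 significant figures.
Rounded: 0.060 A.

0.060 A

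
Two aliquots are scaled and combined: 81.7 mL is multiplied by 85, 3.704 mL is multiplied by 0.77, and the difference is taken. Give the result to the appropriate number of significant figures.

81.7 × 85 = 6944.5 → 6.9 × 10³ mL (2 s.f., last digit at the 10^2 place).
3.704 × 0.77 = 2.85208 → 2.9 mL (2 s.f., last digit at the 10^-1 place).
Difference: 6941.64792 mL; keep the coarser place, 10^2.
Result: 6.9 × 10³ mL.

6.9 × 10³ mL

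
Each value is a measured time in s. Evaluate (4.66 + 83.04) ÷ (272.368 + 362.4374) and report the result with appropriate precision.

0.1382

4.66 + 83.04 = 87.70, limited to 2 d.p. → 4 s.f.; 272.368 + 362.4374 = 634.8054, limited to 3 d.p. → 6 s.f.
Carrying full precision, 87.70 ÷ 634.8054 = 0.138152574001…; keep min(4, 6) = 4 s.f.
Rounded to 4 significant figures: 0.1382.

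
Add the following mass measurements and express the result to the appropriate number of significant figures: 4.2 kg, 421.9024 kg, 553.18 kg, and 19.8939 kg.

999.2 kg

4.2 kg + 421.9024 kg + 553.18 kg + 19.8939 kg = 999.1763 kg.
Addition/subtraction keeps the fewest decimal places: 4.2 → 1 decimal place, 421.9024 → 4 decimal places, 553.18 → 2 decimal places, 19.8939 → 4 decimal places; limit is 1.
Rounded to 1 decimal place: 999.2 kg.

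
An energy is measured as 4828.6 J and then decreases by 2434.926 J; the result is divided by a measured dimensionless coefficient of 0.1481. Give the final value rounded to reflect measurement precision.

4828.6 J − 2434.926 J = 2393.674 J; the difference is limited to 1 decimal place (5 s.f.).
Carrying full precision, 2393.674 ÷ 0.1481 = 16162.5523295… J; 0.1481 has 4 s.f., so the result keeps min(5, 4) = 4 s.f.
Rounded to 4 significant figures: 1.616 × 10^4 J.

1.616 × 10^4 J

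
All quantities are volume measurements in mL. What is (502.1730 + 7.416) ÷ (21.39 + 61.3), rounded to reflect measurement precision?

502.1730 + 7.416 = 509.5890, limited to 3 d.p. → 6 s.f.; 21.39 + 61.3 = 82.69, limited to 1 d.p. → 3 s.f.
Carrying full precision, 509.5890 ÷ 82.69 = 6.16264360866…; keep min(6, 3) = 3 s.f.
Rounded to 3 significant figures: 6.16.

6.16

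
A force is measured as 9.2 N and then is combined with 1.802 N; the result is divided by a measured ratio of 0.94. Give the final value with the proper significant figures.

9.2 N + 1.802 N = 11.002 N; the sum is limited to 1 decimal place (3 s.f.).
Carrying full precision, 11.002 ÷ 0.94 = 11.7042553191… N; 0.94 has 2 s.f., so the result keeps min(3, 2) = 2 s.f.
Rounded to 2 significant figures: 12 N.

12 N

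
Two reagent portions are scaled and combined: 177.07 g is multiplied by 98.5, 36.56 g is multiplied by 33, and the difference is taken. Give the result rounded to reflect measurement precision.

1.62 × 10⁴ g

177.07 × 98.5 = 17441.395 → 1.74 × 10⁴ g (3 s.f., last digit at the 10^2 place).
36.56 × 33 = 1206.48 → 1.2 × 10³ g (2 s.f., last digit at the 10^2 place).
Difference: 16234.915 g; keep the coarser place, 10^2.
Result: 1.62 × 10⁴ g.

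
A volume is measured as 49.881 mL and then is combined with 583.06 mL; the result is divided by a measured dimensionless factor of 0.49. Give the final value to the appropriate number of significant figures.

1.3 × 10³ mL

49.881 mL + 583.06 mL = 632.941 mL; the sum is limited to 2 decimal places (5 s.f.).
Carrying full precision, 632.941 ÷ 0.49 = 1291.71632653… mL; 0.49 has 2 s.f., so the result keeps min(5, 2) = 2 s.f.
Rounded to 2 significant figures: 1.3 × 10³ mL.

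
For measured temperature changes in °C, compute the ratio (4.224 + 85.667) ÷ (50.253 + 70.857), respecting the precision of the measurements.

4.224 + 85.667 = 89.891, limited to 3 d.p. → 5 s.f.; 50.253 + 70.857 = 121.110, limited to 3 d.p. → 6 s.f.
Carrying full precision, 89.891 ÷ 121.110 = 0.742226075469…; keep min(5, 6) = 5 s.f.
Rounded to 5 significant figures: 0.74223.

0.74223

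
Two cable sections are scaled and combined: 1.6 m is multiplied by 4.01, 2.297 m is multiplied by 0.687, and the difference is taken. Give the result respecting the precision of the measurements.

1.6 × 4.01 = 6.416 → 6.4 m (2 s.f., last digit at the 10^-1 place).
2.297 × 0.687 = 1.578039 → 1.58 m (3 s.f., last digit at the 10^-2 place).
Difference: 4.837961 m; keep the coarser place, 10^-1.
Result: 4.8 m.

4.8 m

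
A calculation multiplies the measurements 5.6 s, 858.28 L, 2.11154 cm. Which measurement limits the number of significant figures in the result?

5.6 s

5.6 s → 2 s.f.; 858.28 L → 5 s.f.; 2.11154 cm → 6 s.f.
The fewest is 2 significant figures, from 5.6 s.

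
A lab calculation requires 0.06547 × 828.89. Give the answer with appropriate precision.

54.27

0.06547 × 828.89 = 54.2674283
Multiplication/division keeps the fewest significant figures: 0.06547 → 4 s.f., 828.89 → 5 s.f.; limit is 4.
Rounded to 4 significant figures: 54.27.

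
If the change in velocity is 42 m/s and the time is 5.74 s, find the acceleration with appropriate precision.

acceleration = 42 m/s ÷ 5.74 s = 7.31707317073… m/s².
42 has 2 significant figures; 5.74 has 3.
Division/multiplication keeps the fewest: 2 significant figures.
Rounded: 7.3 m/s².

7.3 m/s²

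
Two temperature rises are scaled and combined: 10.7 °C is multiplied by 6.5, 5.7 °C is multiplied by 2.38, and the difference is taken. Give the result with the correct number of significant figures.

56 °C

10.7 × 6.5 = 69.55 → 70. °C (2 s.f., last digit at the 10^0 place).
5.7 × 2.38 = 13.566 → 14 °C (2 s.f., last digit at the 10^0 place).
Difference: 55.984 °C; keep the coarser place, 10^0.
Result: 56 °C.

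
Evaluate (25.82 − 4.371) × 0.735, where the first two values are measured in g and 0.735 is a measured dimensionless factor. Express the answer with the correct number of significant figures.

25.82 g − 4.371 g = 21.449 g; the difference is limited to 2 decimal places (4 s.f.).
Carrying full precision, 21.449 × 0.735 = 15.765015 g; 0.735 has 3 s.f., so the result keeps min(4, 3) = 3 s.f.
Rounded to 3 significant figures: 15.8 g.

15.8 g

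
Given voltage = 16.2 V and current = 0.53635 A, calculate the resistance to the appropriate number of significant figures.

30.2 Ω

resistance = 16.2 V ÷ 0.53635 A = 30.2041577328… Ω.
16.2 has 3 significant figures; 0.53635 has 5.
Division/multiplication keeps the fewest: 3 significant figures.
Rounded: 30.2 Ω.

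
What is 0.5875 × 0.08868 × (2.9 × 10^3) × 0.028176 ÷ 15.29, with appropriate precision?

0.5875 × 0.08868 × (2.9 × 10^3) × 0.028176 ÷ 15.29 = 0.278421908751…
Multiplication/division keeps the fewest significant figures: 0.5875 → 4 s.f., 0.08868 → 4 s.f., 2.9 × 10^3 → 2 s.f., 0.028176 → 5 s.f., 15.29 → 4 s.f.; limit is 2.
Rounded to 2 significant figures: 2.8 × 10^-1.

2.8 × 10^-1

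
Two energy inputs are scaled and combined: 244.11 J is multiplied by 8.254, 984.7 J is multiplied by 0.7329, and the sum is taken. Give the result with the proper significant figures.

2737 J

244.11 × 8.254 = 2014.88394 → 2015 J (4 s.f., last digit at the 10^0 place).
984.7 × 0.7329 = 721.68663 → 721.7 J (4 s.f., last digit at the 10^-1 place).
Sum: 2736.57057 J; keep the coarser place, 10^0.
Result: 2737 J.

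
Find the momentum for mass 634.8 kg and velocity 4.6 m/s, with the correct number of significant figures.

2.9 × 10^3 kg·m/s

momentum = 634.8 kg × 4.6 m/s = 2920.08 kg·m/s.
634.8 has 4 significant figures; 4.6 has 2.
Division/multiplication keeps the fewest: 2 significant figures.
Rounded: 2.9 × 10^3 kg·m/s.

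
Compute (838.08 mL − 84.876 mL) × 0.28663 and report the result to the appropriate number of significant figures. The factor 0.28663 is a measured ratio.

215.89 mL

838.08 mL − 84.876 mL = 753.204 mL; the difference is limited to 2 decimal places (5 s.f.).
Carrying full precision, 753.204 × 0.28663 = 215.89086252 mL; 0.28663 has 5 s.f., so the result keeps min(5, 5) = 5 s.f.
Rounded to 5 significant figures: 215.89 mL.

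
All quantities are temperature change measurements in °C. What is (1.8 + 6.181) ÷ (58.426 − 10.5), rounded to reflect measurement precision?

0.17

1.8 + 6.181 = 7.981, limited to 1 d.p. → 2 s.f.; 58.426 − 10.5 = 47.926, limited to 1 d.p. → 3 s.f.
Carrying full precision, 7.981 ÷ 47.926 = 0.166527563327…; keep min(2, 3) = 2 s.f.
Rounded to 2 significant figures: 0.17.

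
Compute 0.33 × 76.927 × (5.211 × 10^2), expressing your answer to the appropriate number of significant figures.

1.3 × 10^4

0.33 × 76.927 × (5.211 × 10^2) = 13228.597701
Multiplication/division keeps the fewest significant figures: 0.33 → 2 s.f., 76.927 → 5 s.f., 5.211 × 10^2 → 4 s.f.; limit is 2.
Rounded to 2 significant figures: 1.3 × 10^4.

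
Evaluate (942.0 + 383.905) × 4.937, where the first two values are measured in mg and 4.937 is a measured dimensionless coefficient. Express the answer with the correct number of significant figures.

942.0 mg + 383.905 mg = 1325.905 mg; the sum is limited to 1 decimal place (5 s.f.).
Carrying full precision, 1325.905 × 4.937 = 6545.992985 mg; 4.937 has 4 s.f., so the result keeps min(5, 4) = 4 s.f.
Rounded to 4 significant figures: 6546 mg.

6546 mg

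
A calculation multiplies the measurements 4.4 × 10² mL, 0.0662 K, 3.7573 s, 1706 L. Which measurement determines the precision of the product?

4.4 × 10² mL → 2 s.f.; 0.0662 K → 3 s.f.; 3.7573 s → 5 s.f.; 1706 L → 4 s.f.
The fewest is 2 significant figures, from 4.4 × 10² mL.

4.4 × 10² mL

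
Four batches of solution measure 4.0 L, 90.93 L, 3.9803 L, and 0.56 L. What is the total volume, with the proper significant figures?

99.5 L

4.0 L + 90.93 L + 3.9803 L + 0.56 L = 99.4703 L.
Addition/subtraction keeps the fewest decimal places: 4.0 → 1 decimal place, 90.93 → 2 decimal places, 3.9803 → 4 decimal places, 0.56 → 2 decimal places; limit is 1.
Rounded to 1 decimal place: 99.5 L.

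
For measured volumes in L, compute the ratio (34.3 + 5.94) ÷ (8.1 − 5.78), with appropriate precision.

17

34.3 + 5.94 = 40.24, limited to 1 d.p. → 3 s.f.; 8.1 − 5.78 = 2.32, limited to 1 d.p. → 2 s.f.
Carrying full precision, 40.24 ÷ 2.32 = 17.3448275862…; keep min(3, 2) = 2 s.f.
Rounded to 2 significant figures: 17.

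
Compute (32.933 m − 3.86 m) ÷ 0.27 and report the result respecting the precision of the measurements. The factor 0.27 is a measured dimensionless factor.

32.933 m − 3.86 m = 29.073 m; the difference is limited to 2 decimal places (4 s.f.).
Carrying full precision, 29.073 ÷ 0.27 = 107.677777778… m; 0.27 has 2 s.f., so the result keeps min(4, 2) = 2 s.f.
Rounded to 2 significant figures: 1.1 × 10² m.

1.1 × 10² m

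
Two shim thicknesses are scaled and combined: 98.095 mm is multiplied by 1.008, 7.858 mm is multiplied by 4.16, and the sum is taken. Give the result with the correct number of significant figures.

98.095 × 1.008 = 98.87976 → 98.88 mm (4 s.f., last digit at the 10^-2 place).
7.858 × 4.16 = 32.68928 → 32.7 mm (3 s.f., last digit at the 10^-1 place).
Sum: 131.56904 mm; keep the coarser place, 10^-1.
Result: 131.6 mm.

131.6 mm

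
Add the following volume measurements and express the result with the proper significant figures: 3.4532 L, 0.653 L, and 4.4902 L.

8.596 L

3.4532 L + 0.653 L + 4.4902 L = 8.5964 L.
Addition/subtraction keeps the fewest decimal places: 3.4532 → 4 decimal places, 0.653 → 3 decimal places, 4.4902 → 4 decimal places; limit is 3.
Rounded to 3 decimal places: 8.596 L.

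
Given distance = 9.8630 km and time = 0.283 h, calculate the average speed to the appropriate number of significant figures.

average speed = 9.8630 km ÷ 0.283 h = 34.851590106… km/h.
9.8630 has 5 significant figures; 0.283 has 3.
Division/multiplication keeps the fewest: 3 significant figures.
Rounded: 34.9 km/h.

34.9 km/h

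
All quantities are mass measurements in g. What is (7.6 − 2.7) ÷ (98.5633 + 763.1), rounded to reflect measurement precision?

0.0057

7.6 − 2.7 = 4.9, limited to 1 d.p. → 2 s.f.; 98.5633 + 763.1 = 861.6633, limited to 1 d.p. → 4 s.f.
Carrying full precision, 4.9 ÷ 861.6633 = 0.00568667599049…; keep min(2, 4) = 2 s.f.
Rounded to 2 significant figures: 0.0057.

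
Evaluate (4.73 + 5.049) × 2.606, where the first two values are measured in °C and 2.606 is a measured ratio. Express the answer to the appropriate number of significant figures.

4.73 °C + 5.049 °C = 9.779 °C; the sum is limited to 2 decimal places (3 s.f.).
Carrying full precision, 9.779 × 2.606 = 25.484074 °C; 2.606 has 4 s.f., so the result keeps min(3, 4) = 3 s.f.
Rounded to 3 significant figures: 25.5 °C.

25.5 °C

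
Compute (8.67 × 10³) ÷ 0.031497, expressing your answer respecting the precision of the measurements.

2.75 × 10⁵

(8.67 × 10³) ÷ 0.031497 = 275264.310887…
Multiplication/division keeps the fewest significant figures: 8.67 × 10³ → 3 s.f., 0.031497 → 5 s.f.; limit is 3.
Rounded to 3 significant figures: 2.75 × 10⁵.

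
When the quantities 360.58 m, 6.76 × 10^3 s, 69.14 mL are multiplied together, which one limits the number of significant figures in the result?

6.76 × 10^3 s

360.58 m → 5 s.f.; 6.76 × 10^3 s → 3 s.f.; 69.14 mL → 4 s.f.
The fewest is 3 significant figures, from 6.76 × 10^3 s.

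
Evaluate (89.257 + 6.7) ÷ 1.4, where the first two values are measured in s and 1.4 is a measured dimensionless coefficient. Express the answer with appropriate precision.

89.257 s + 6.7 s = 95.957 s; the sum is limited to 1 decimal place (3 s.f.).
Carrying full precision, 95.957 ÷ 1.4 = 68.5407142857… s; 1.4 has 2 s.f., so the result keeps min(3, 2) = 2 s.f.
Rounded to 2 significant figures: 69 s.

69 s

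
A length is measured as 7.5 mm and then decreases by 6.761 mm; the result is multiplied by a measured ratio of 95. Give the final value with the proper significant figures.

7 × 10¹ mm

7.5 mm − 6.761 mm = 0.739 mm; the difference is limited to 1 decimal place (1 s.f.).
Carrying full precision, 0.739 × 95 = 70.205 mm; 95 has 2 s.f., so the result keeps min(1, 2) = 1 s.f.
Rounded to 1 significant figure: 7 × 10¹ mm.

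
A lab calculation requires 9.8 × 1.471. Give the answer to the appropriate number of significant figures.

14

9.8 × 1.471 = 14.4158
Multiplication/division keeps the fewest significant figures: 9.8 → 2 s.f., 1.471 → 4 s.f.; limit is 2.
Rounded to 2 significant figures: 14.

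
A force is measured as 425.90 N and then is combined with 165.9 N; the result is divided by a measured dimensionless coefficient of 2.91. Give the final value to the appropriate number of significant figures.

425.90 N + 165.9 N = 591.80 N; the sum is limited to 1 decimal place (4 s.f.).
Carrying full precision, 591.80 ÷ 2.91 = 203.367697595… N; 2.91 has 3 s.f., so the result keeps min(4, 3) = 3 s.f.
Rounded to 3 significant figures: 203 N.

203 N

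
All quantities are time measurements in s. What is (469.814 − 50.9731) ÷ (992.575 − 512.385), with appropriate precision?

469.814 − 50.9731 = 418.8409, limited to 3 d.p. → 6 s.f.; 992.575 − 512.385 = 480.190, limited to 3 d.p. → 6 s.f.
Carrying full precision, 418.8409 ÷ 480.190 = 0.872239946688…; keep min(6, 6) = 6 s.f.
Rounded to 6 significant figures: 0.872240.

0.872240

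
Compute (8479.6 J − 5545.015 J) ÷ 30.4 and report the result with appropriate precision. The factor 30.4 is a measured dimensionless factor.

8479.6 J − 5545.015 J = 2934.585 J; the difference is limited to 1 decimal place (5 s.f.).
Carrying full precision, 2934.585 ÷ 30.4 = 96.5324013158… J; 30.4 has 3 s.f., so the result keeps min(5, 3) = 3 s.f.
Rounded to 3 significant figures: 96.5 J.

96.5 J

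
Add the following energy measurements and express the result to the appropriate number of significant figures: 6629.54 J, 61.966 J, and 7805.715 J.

14497.22 J

6629.54 J + 61.966 J + 7805.715 J = 14497.221 J.
Addition/subtraction keeps the fewest decimal places: 6629.54 → 2 decimal places, 61.966 → 3 decimal places, 7805.715 → 3 decimal places; limit is 2.
Rounded to 2 decimal places: 14497.22 J.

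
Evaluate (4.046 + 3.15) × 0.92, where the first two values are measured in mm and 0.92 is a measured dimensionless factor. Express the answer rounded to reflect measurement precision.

4.046 mm + 3.15 mm = 7.196 mm; the sum is limited to 2 decimal places (3 s.f.).
Carrying full precision, 7.196 × 0.92 = 6.62032 mm; 0.92 has 2 s.f., so the result keeps min(3, 2) = 2 s.f.
Rounded to 2 significant figures: 6.6 mm.

6.6 mm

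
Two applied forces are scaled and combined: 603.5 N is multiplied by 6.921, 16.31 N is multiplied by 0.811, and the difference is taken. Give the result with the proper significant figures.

4164 N

603.5 × 6.921 = 4176.8235 → 4177 N (4 s.f., last digit at the 10^0 place).
16.31 × 0.811 = 13.22741 → 13.2 N (3 s.f., last digit at the 10^-1 place).
Difference: 4163.59609 N; keep the coarser place, 10^0.
Result: 4164 N.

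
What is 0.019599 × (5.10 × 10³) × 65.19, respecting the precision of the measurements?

6.52 × 10³

0.019599 × (5.10 × 10³) × 65.19 = 6516.059931
Multiplication/division keeps the fewest significant figures: 0.019599 → 5 s.f., 5.10 × 10³ → 3 s.f., 65.19 → 4 s.f.; limit is 3.
Rounded to 3 significant figures: 6.52 × 10³.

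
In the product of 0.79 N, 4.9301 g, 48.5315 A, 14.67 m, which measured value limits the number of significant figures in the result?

0.79 N → 2 s.f.; 4.9301 g → 5 s.f.; 48.5315 A → 6 s.f.; 14.67 m → 4 s.f.
The fewest is 2 significant figures, from 0.79 N.

0.79 N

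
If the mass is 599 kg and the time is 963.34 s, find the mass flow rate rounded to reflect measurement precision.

0.622 kg/s

mass flow rate = 599 kg ÷ 963.34 s = 0.621795004879… kg/s.
599 has 3 significant figures; 963.34 has 5.
Division/multiplication keeps the fewest: 3 significant figures.
Rounded: 0.622 kg/s.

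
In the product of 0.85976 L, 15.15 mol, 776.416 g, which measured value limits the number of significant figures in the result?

15.15 mol

0.85976 L → 5 s.f.; 15.15 mol → 4 s.f.; 776.416 g → 6 s.f.
The fewest is 4 significant figures, from 15.15 mol.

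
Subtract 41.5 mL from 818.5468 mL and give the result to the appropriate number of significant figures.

777.0 mL

818.5468 mL − 41.5 mL = 777.0468 mL.
Addition/subtraction keeps the fewest decimal places: 818.5468 → 4 decimal places, 41.5 → 1 decimal place; limit is 1.
Rounded to 1 decimal place: 777.0 mL.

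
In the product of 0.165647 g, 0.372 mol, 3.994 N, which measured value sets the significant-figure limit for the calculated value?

0.372 mol

0.165647 g → 6 s.f.; 0.372 mol → 3 s.f.; 3.994 N → 4 s.f.
The fewest is 3 significant figures, from 0.372 mol.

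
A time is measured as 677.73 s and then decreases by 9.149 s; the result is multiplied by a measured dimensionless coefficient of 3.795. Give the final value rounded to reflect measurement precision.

677.73 s − 9.149 s = 668.581 s; the difference is limited to 2 decimal places (5 s.f.).
Carrying full precision, 668.581 × 3.795 = 2537.264895 s; 3.795 has 4 s.f., so the result keeps min(5, 4) = 4 s.f.
Rounded to 4 significant figures: 2537 s.

2537 s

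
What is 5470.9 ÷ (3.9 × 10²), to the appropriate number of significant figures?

5470.9 ÷ (3.9 × 10²) = 14.0279487179…
Multiplication/division keeps the fewest significant figures: 5470.9 → 5 s.f., 3.9 × 10² → 2 s.f.; limit is 2.
Rounded to 2 significant figures: 14.

14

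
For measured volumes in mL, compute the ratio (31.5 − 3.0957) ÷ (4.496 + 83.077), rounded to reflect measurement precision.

0.324

31.5 − 3.0957 = 28.4043, limited to 1 d.p. → 3 s.f.; 4.496 + 83.077 = 87.573, limited to 3 d.p. → 5 s.f.
Carrying full precision, 28.4043 ÷ 87.573 = 0.324349970881…; keep min(3, 5) = 3 s.f.
Rounded to 3 significant figures: 0.324.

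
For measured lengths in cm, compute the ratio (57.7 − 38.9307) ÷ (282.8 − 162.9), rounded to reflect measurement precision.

57.7 − 38.9307 = 18.7693, limited to 1 d.p. → 3 s.f.; 282.8 − 162.9 = 119.9, limited to 1 d.p. → 4 s.f.
Carrying full precision, 18.7693 ÷ 119.9 = 0.156541284404…; keep min(3, 4) = 3 s.f.
Rounded to 3 significant figures: 0.157.

0.157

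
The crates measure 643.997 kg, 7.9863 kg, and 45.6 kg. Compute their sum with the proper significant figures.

643.997 kg + 7.9863 kg + 45.6 kg = 697.5833 kg.
Addition/subtraction keeps the fewest decimal places: 643.997 → 3 decimal places, 7.9863 → 4 decimal places, 45.6 → 1 decimal place; limit is 1.
Rounded to 1 decimal place: 697.6 kg.

697.6 kg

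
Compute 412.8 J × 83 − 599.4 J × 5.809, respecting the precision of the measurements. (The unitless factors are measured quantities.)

3.1 × 10^4 J

412.8 × 83 = 34262.4 → 3.4 × 10^4 J (2 s.f., last digit at the 10^3 place).
599.4 × 5.809 = 3481.9146 → 3482 J (4 s.f., last digit at the 10^0 place).
Difference: 30780.4854 J; keep the coarser place, 10^3.
Result: 3.1 × 10^4 J.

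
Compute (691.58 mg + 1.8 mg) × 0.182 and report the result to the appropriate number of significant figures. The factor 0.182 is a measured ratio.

126 mg

691.58 mg + 1.8 mg = 693.38 mg; the sum is limited to 1 decimal place (4 s.f.).
Carrying full precision, 693.38 × 0.182 = 126.19516 mg; 0.182 has 3 s.f., so the result keeps min(4, 3) = 3 s.f.
Rounded to 3 significant figures: 126 mg.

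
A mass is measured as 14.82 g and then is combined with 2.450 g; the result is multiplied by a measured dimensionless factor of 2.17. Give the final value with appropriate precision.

37.5 g

14.82 g + 2.450 g = 17.270 g; the sum is limited to 2 decimal places (4 s.f.).
Carrying full precision, 17.270 × 2.17 = 37.4759 g; 2.17 has 3 s.f., so the result keeps min(4, 3) = 3 s.f.
Rounded to 3 significant figures: 37.5 g.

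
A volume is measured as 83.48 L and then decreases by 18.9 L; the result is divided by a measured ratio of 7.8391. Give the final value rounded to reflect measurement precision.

8.24 L

83.48 L − 18.9 L = 64.58 L; the difference is limited to 1 decimal place (3 s.f.).
Carrying full precision, 64.58 ÷ 7.8391 = 8.23819060862… L; 7.8391 has 5 s.f., so the result keeps min(3, 5) = 3 s.f.
Rounded to 3 significant figures: 8.24 L.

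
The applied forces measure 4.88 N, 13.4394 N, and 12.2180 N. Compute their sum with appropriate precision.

30.54 N

4.88 N + 13.4394 N + 12.2180 N = 30.5374 N.
Addition/subtraction keeps the fewest decimal places: 4.88 → 2 decimal places, 13.4394 → 4 decimal places, 12.2180 → 4 decimal places; limit is 2.
Rounded to 2 decimal places: 30.54 N.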